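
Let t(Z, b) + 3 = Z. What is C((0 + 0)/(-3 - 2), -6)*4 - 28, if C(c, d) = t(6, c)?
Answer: -16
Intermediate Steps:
t(Z, b) = -3 + Z
C(c, d) = 3 (C(c, d) = -3 + 6 = 3)
C((0 + 0)/(-3 - 2), -6)*4 - 28 = 3*4 - 28 = 12 - 28 = -16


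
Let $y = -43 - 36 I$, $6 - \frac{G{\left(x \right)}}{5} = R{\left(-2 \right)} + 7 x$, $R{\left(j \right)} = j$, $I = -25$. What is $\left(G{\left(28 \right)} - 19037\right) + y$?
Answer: $-19120$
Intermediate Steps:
$G{\left(x \right)} = 40 - 35 x$ ($G{\left(x \right)} = 30 - 5 \left(-2 + 7 x\right) = 30 - \left(-10 + 35 x\right) = 40 - 35 x$)
$y = 857$ ($y = -43 - -900 = -43 + 900 = 857$)
$\left(G{\left(28 \right)} - 19037\right) + y = \left(\left(40 - 980\right) - 19037\right) + 857 = \left(-940 - 19037\right) + 857 = -19977 + 857 = -19120$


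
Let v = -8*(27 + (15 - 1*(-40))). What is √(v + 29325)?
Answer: √28669 ≈ 169.32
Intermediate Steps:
v = -656 (v = -8*(27 + (15 + 40)) = -8*(27 + 55) = -8*82 = -656)
√(v + 29325) = √(-656 + 29325) = √28669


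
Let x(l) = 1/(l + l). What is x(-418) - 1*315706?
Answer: -263930217/836 ≈ -3.1571e+5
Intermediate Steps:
x(l) = 1/(2*l)
x(-418) - 1*315706 = (½)/(-418) - 1*315706 = (½)*(-1/418) - 315706 = -1/836 - 315706 = -263930217/836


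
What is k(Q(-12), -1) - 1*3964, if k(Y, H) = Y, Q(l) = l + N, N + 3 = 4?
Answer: -3975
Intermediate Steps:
N = 1 (N = -3 + 4 = 1)
Q(l) = 1 + l (Q(l) = l + 1 = 1 + l)
k(Q(-12), -1) - 1*3964 = (1 - 12) - 1*3964 = -11 - 3964 = -3975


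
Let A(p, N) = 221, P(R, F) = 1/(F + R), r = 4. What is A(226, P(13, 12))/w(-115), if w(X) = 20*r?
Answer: 221/80 ≈ 2.7625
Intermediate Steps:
w(X) = 80 (w(X) = 20*4 = 80)
A(226, P(13, 12))/w(-115) = 221/80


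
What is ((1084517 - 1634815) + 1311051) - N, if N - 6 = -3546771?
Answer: 4307518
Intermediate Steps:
N = -3546765 (N = 6 - 3546771 = -3546765)
((1084517 - 1634815) + 1311051) - N = ((1084517 - 1634815) + 1311051) - 1*(-3546765) = (-550298 + 1311051) + 3546765 = 760753 + 3546765 = 4307518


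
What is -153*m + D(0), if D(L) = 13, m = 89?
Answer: -13604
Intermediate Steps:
-153*m + D(0) = -153*89 + 13 = -13617 + 13 = -13604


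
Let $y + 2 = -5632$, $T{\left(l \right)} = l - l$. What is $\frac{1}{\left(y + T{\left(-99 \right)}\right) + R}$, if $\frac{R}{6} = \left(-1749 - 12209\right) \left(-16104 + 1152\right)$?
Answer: $\frac{1}{1252194462} \approx 7.986 \cdot 10^{-10}$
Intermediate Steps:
$T{\left(l \right)} = 0$
$y = -5634$ ($y = -2 - 5632 = -5634$)
$R = 1252200096$ ($R = 6 \left(-1749 - 12209\right) \left(-16104 + 1152\right) = 6 \left(\left(-13958\right) \left(-14952\right)\right) = 6 \cdot 208700016 = 1252200096$)
$\frac{1}{\left(y + T{\left(-99 \right)}\right) + R} = \frac{1}{\left(-5634 + 0\right) + 1252200096} = \frac{1}{-5634 + 1252200096} = \frac{1}{1252194462}$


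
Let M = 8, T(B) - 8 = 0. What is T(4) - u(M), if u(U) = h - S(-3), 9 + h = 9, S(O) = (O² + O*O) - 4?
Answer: 22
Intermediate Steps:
T(B) = 8 (T(B) = 8 + 0 = 8)
S(O) = -4 + 2*O² (S(O) = (O² + O²) - 4 = 2*O² - 4 = -4 + 2*O²)
h = 0 (h = -9 + 9 = 0)
u(U) = -14 (u(U) = 0 - (-4 + 2*(-3)²) = 0 - (-4 + 2*9) = 0 - (-4 + 18) = 0 - 1*14 = 0 - 14 = -14)
T(4) - u(M) = 8 - 1*(-14) = 8 + 14 = 22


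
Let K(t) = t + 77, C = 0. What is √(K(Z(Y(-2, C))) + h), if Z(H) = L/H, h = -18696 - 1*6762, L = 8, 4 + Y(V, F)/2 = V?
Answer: I*√228435/3 ≈ 159.32*I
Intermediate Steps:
Y(V, F) = -8 + 2*V
h = -25458 (h = -18696 - 6762 = -25458)
Z(H) = 8/H
K(t) = 77 + t
√(K(Z(Y(-2, C))) + h) = √((77 + 8/(-8 + 2*(-2))) - 25458) = √((77 + 8/(-8 - 4)) - 25458) = √((77 + 8/(-12)) - 25458) = √((77 + 8*(-1/12)) - 25458) = √((77 - ⅔) - 25458) = √(229/3 - 25458) = √(-76145/3) = I*√228435/3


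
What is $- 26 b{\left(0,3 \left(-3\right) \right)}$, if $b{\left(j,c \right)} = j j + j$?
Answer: $0$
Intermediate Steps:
$b{\left(j,c \right)} = j + j^{2}$ ($b{\left(j,c \right)} = j^{2} + j = j + j^{2}$)
$- 26 b{\left(0,3 \left(-3\right) \right)} = - 26 \cdot 0 \left(1 + 0\right) = - 26 \cdot 0 \cdot 1 = \left(-26\right) 0 = 0$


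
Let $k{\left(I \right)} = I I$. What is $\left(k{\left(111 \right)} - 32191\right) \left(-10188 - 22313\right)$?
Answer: $645794870$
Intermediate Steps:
$k{\left(I \right)} = I^{2}$
$\left(k{\left(111 \right)} - 32191\right) \left(-10188 - 22313\right) = \left(111^{2} - 32191\right) \left(-10188 - 22313\right) = \left(12321 - 32191\right) \left(-32501\right) = \left(-19870\right) \left(-32501\right) = 645794870$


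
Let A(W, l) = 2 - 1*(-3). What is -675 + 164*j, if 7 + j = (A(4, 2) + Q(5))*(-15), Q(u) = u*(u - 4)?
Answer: -26423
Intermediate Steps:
A(W, l) = 5 (A(W, l) = 2 + 3 = 5)
Q(u) = u*(-4 + u)
j = -157 (j = -7 + (5 + 5*(-4 + 5))*(-15) = -7 + (5 + 5*1)*(-15) = -7 + (5 + 5)*(-15) = -7 + 10*(-15) = -7 - 150 = -157)
-675 + 164*j = -675 + 164*(-157) = -675 - 25748 = -26423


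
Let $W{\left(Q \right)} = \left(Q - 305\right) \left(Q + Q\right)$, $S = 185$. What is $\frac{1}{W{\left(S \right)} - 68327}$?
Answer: $- \frac{1}{112727} \approx -8.871 \cdot 10^{-6}$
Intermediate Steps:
$W{\left(Q \right)} = 2 Q \left(-305 + Q\right)$ ($W{\left(Q \right)} = \left(-305 + Q\right) 2 Q = 2 Q \left(-305 + Q\right)$)
$\frac{1}{W{\left(S \right)} - 68327} = \frac{1}{2 \cdot 185 \left(-305 + 185\right) - 68327} = \frac{1}{2 \cdot 185 \left(-120\right) - 68327} = \frac{1}{-44400 - 68327} = \frac{1}{-112727} = - \frac{1}{112727}$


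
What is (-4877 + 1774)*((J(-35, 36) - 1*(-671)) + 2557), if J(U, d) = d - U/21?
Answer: -30400091/3 ≈ -1.0133e+7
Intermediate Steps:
J(U, d) = d - U/21
(-4877 + 1774)*((J(-35, 36) - 1*(-671)) + 2557) = (-4877 + 1774)*(((36 - 1/21*(-35)) - 1*(-671)) + 2557) = -3103*(((36 + 5/3) + 671) + 2557) = -3103*((113/3 + 671) + 2557) = -3103*(2126/3 + 2557) = -3103*9797/3 = -30400091/3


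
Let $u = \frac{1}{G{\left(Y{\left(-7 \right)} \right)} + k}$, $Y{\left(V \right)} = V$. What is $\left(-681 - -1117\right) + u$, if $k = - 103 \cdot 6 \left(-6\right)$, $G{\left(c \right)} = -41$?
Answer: $\frac{1598813}{3667} \approx 436.0$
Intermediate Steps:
$k = 3708$ ($k = \left(-103\right) \left(-36\right) = 3708$)
$u = \frac{1}{3667}$ ($u = \frac{1}{-41 + 3708} = \frac{1}{3667} \approx 0.0002727$)
$\left(-681 - -1117\right) + u = \left(-681 - -1117\right) + \frac{1}{3667} = \left(-681 + 1117\right) + \frac{1}{3667} = 436 + \frac{1}{3667} = \frac{1598813}{3667}$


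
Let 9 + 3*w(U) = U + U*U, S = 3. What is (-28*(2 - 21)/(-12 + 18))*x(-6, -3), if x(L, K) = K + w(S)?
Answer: -532/3 ≈ -177.33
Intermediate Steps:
w(U) = -3 + U/3 + U²/3 (w(U) = -3 + (U + U*U)/3 = -3 + (U + U²)/3 = -3 + (U/3 + U²/3) = -3 + U/3 + U²/3)
x(L, K) = 1 + K (x(L, K) = K + (-3 + (⅓)*3 + (⅓)*3²) = K + (-3 + 1 + (⅓)*9) = K + (-3 + 1 + 3) = K + 1 = 1 + K)
(-28*(2 - 21)/(-12 + 18))*x(-6, -3) = (-28*(2 - 21)/(-12 + 18))*(1 - 3) = -(-532)/6*(-2) = -28*(-19/6)*(-2) = (266/3)*(-2) = -532/3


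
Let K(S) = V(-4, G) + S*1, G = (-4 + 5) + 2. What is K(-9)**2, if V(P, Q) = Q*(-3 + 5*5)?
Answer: 3249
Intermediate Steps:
G = 3 (G = 1 + 2 = 3)
V(P, Q) = 22*Q (V(P, Q) = Q*(-3 + 25) = Q*22 = 22*Q)
K(S) = 66 + S (K(S) = 22*3 + S*1 = 66 + S)
K(-9)**2 = (66 - 9)**2 = 57**2 = 3249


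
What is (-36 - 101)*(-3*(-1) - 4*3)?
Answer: 1233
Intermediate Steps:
(-36 - 101)*(-3*(-1) - 4*3) = -137*(3 - 12) = -137*(-9) = 1233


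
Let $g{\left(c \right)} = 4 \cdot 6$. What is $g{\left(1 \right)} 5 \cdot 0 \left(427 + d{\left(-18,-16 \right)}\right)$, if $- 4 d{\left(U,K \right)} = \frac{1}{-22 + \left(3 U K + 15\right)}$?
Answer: $0$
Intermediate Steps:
$g{\left(c \right)} = 24$
$d{\left(U,K \right)} = - \frac{1}{4 \left(-7 + 3 K U\right)}$ ($d{\left(U,K \right)} = - \frac{1}{4 \left(-22 + \left(3 U K + 15\right)\right)} = - \frac{1}{4 \left(-22 + \left(3 K U + 15\right)\right)} = - \frac{1}{4 \left(-22 + \left(15 + 3 K U\right)\right)} = - \frac{1}{4 \left(-7 + 3 K U\right)}$)
$g{\left(1 \right)} 5 \cdot 0 \left(427 + d{\left(-18,-16 \right)}\right) = 24 \cdot 5 \cdot 0 \left(427 - \frac{1}{-28 + 12 \left(-16\right) \left(-18\right)}\right) = 120 \cdot 0 \left(427 - \frac{1}{-28 + 3456}\right) = 0 \left(427 - \frac{1}{3428}\right) = 0 \cdot \frac{1463755}{3428} = 0$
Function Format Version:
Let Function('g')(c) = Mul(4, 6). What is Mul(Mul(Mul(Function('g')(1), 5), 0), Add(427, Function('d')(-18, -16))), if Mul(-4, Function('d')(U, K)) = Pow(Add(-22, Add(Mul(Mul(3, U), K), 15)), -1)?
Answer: 0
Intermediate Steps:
Function('g')(c) = 24
Function('d')(U, K) = Mul(Rational(-1, 4), Pow(Add(-7, Mul(3, K, U)), -1)) (Function('d')(U, K) = Mul(Rational(-1, 4), Pow(Add(-22, Add(Mul(Mul(3, U), K), 15)), -1)) = Mul(Rational(-1, 4), Pow(Add(-22, Add(Mul(3, K, U), 15)), -1)) = Mul(Rational(-1, 4), Pow(Add(-22, Add(15, Mul(3, K, U))), -1)) = Mul(Rational(-1, 4), Pow(Add(-7, Mul(3, K, U)), -1)))
Mul(Mul(Mul(Function('g')(1), 5), 0), Add(427, Function('d')(-18, -16))) = Mul(Mul(Mul(24, 5), 0), Add(427, Mul(-1, Pow(Add(-28, Mul(12, -16, -18)), -1)))) = Mul(Mul(120, 0), Add(427, Mul(-1, Pow(Add(-28, 3456), -1)))) = Mul(0, Add(427, Mul(-1, Pow(3428, -1)))) = Mul(0, Add(427, Mul(-1, Rational(1, 3428)))) = Mul(0, Add(427, Rational(-1, 3428))) = Mul(0, Rational(1463755, 3428)) = 0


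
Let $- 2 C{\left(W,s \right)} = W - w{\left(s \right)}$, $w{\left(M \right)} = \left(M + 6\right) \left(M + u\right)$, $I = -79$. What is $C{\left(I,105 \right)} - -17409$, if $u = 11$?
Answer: $\frac{47773}{2} \approx 23887.0$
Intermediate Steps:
$w{\left(M \right)} = \left(6 + M\right) \left(11 + M\right)$ ($w{\left(M \right)} = \left(M + 6\right) \left(M + 11\right) = \left(6 + M\right) \left(11 + M\right)$)
$C{\left(W,s \right)} = 33 + \frac{s^{2}}{2} - \frac{W}{2} + \frac{17 s}{2}$ ($C{\left(W,s \right)} = - \frac{W - \left(66 + s^{2} + 17 s\right)}{2} = - \frac{-66 + W - s^{2} - 17 s}{2} = 33 + \frac{s^{2}}{2} - \frac{W}{2} + \frac{17 s}{2}$)
$C{\left(I,105 \right)} - -17409 = \left(33 + \frac{105^{2}}{2} - - \frac{79}{2} + \frac{17}{2} \cdot 105\right) - -17409 = \left(33 + \frac{1}{2} \cdot 11025 + \frac{79}{2} + \frac{1785}{2}\right) + 17409 = \left(33 + \frac{11025}{2} + \frac{79}{2} + \frac{1785}{2}\right) + 17409 = \frac{12955}{2} + 17409 = \frac{47773}{2}$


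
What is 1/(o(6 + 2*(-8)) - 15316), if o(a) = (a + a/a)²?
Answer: -1/15235 ≈ -6.5638e-5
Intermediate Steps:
o(a) = (1 + a)² (o(a) = (a + 1)² = (1 + a)²)
1/(o(6 + 2*(-8)) - 15316) = 1/((1 + (6 + 2*(-8)))² - 15316) = 1/((1 + (6 - 16))² - 15316) = 1/((1 - 10)² - 15316) = 1/((-9)² - 15316) = 1/(81 - 15316) = 1/(-15235) = -1/15235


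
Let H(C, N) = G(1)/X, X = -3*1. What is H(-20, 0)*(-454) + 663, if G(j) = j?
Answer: 2443/3 ≈ 814.33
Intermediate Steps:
X = -3
H(C, N) = -⅓ (H(C, N) = 1/(-3) = 1*(-⅓) = -⅓)
H(-20, 0)*(-454) + 663 = -⅓*(-454) + 663 = 454/3 + 663 = 2443/3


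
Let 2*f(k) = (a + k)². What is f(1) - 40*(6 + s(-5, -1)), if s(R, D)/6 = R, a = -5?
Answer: 968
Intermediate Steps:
s(R, D) = 6*R
f(k) = (-5 + k)²/2
f(1) - 40*(6 + s(-5, -1)) = (-5 + 1)²/2 - 40*(6 + 6*(-5)) = (½)*(-4)² - 40*(6 - 30) = (½)*16 - (-960) = 8 - 40*(-24) = 8 + 960 = 968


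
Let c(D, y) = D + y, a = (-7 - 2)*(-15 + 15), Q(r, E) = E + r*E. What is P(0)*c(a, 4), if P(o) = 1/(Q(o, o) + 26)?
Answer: 2/13 ≈ 0.15385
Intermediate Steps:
Q(r, E) = E + E*r
a = 0 (a = -9*0 = 0)
P(o) = 1/(26 + o*(1 + o)) (P(o) = 1/(o*(1 + o) + 26) = 1/(26 + o*(1 + o)))
P(0)*c(a, 4) = (0 + 4)/(26 + 0*(1 + 0)) = 4/(26 + 0*1) = 4/(26 + 0) = 4/26 = (1/26)*4 = 2/13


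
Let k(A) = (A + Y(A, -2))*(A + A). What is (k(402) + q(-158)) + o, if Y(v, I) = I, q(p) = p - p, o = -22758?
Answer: 298842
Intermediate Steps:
q(p) = 0
k(A) = 2*A*(-2 + A) (k(A) = (A - 2)*(A + A) = (-2 + A)*(2*A) = 2*A*(-2 + A))
(k(402) + q(-158)) + o = (2*402*(-2 + 402) + 0) - 22758 = (2*402*400 + 0) - 22758 = (321600 + 0) - 22758 = 321600 - 22758 = 298842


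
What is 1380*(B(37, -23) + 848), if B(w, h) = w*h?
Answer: -4140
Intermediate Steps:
B(w, h) = h*w
1380*(B(37, -23) + 848) = 1380*(-23*37 + 848) = 1380*(-851 + 848) = 1380*(-3) = -4140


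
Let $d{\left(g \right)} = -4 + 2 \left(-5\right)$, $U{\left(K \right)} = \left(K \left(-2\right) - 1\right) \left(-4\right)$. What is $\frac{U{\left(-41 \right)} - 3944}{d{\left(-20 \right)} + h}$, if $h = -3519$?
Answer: $\frac{4268}{3533} \approx 1.208$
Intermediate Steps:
$U{\left(K \right)} = 4 + 8 K$ ($U{\left(K \right)} = \left(- 2 K - 1\right) \left(-4\right) = \left(-1 - 2 K\right) \left(-4\right) = 4 + 8 K$)
$d{\left(g \right)} = -14$ ($d{\left(g \right)} = -4 - 10 = -14$)
$\frac{U{\left(-41 \right)} - 3944}{d{\left(-20 \right)} + h} = \frac{\left(4 + 8 \left(-41\right)\right) - 3944}{-14 - 3519} = \frac{\left(4 - 328\right) - 3944}{-3533} = \left(-324 - 3944\right) \left(- \frac{1}{3533}\right) = \left(-4268\right) \left(- \frac{1}{3533}\right) = \frac{4268}{3533}$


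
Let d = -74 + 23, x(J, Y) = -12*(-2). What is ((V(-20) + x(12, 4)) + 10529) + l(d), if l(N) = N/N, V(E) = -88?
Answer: 10466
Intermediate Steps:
x(J, Y) = 24
d = -51
l(N) = 1
((V(-20) + x(12, 4)) + 10529) + l(d) = ((-88 + 24) + 10529) + 1 = (-64 + 10529) + 1 = 10465 + 1 = 10466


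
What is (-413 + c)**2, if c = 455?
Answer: 1764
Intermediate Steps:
(-413 + c)**2 = (-413 + 455)**2 = 42**2 = 1764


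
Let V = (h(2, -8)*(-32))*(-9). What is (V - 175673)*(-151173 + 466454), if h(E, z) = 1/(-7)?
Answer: -387795314719/7 ≈ -5.5399e+10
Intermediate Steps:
h(E, z) = -⅐
V = -288/7 (V = -⅐*(-32)*(-9) = (32/7)*(-9) = -288/7 ≈ -41.143)
(V - 175673)*(-151173 + 466454) = (-288/7 - 175673)*(-151173 + 466454) = -1229999/7*315281 = -387795314719/7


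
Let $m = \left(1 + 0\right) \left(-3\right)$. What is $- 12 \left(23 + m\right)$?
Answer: $-240$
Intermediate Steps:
$m = -3$ ($m = 1 \left(-3\right) = -3$)
$- 12 \left(23 + m\right) = - 12 \left(23 - 3\right) = \left(-12\right) 20 = -240$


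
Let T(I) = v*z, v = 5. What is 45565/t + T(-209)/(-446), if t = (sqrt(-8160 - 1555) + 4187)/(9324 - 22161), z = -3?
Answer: -546138301261275/3911572532 + 584917905*I*sqrt(9715)/17540684 ≈ -1.3962e+5 + 3286.8*I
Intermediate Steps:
t = -4187/12837 - I*sqrt(9715)/12837 (t = (sqrt(-9715) + 4187)/(-12837) = (I*sqrt(9715) + 4187)*(-1/12837) = (4187 + I*sqrt(9715))*(-1/12837) = -4187/12837 - I*sqrt(9715)/12837 ≈ -0.32617 - 0.0076782*I)
T(I) = -15 (T(I) = 5*(-3) = -15)
45565/t + T(-209)/(-446) = 45565/(-4187/12837 - I*sqrt(9715)/12837) - 15/(-446) = 45565/(-4187/12837 - I*sqrt(9715)/12837) - 15*(-1/446) = 45565/(-4187/12837 - I*sqrt(9715)/12837) + 15/446 = 15/446 + 45565/(-4187/12837 - I*sqrt(9715)/12837)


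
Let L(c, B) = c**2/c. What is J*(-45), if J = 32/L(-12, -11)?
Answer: 120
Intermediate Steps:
L(c, B) = c
J = -8/3 (J = 32/(-12) = 32*(-1/12) = -8/3 ≈ -2.6667)
J*(-45) = -8/3*(-45) = 120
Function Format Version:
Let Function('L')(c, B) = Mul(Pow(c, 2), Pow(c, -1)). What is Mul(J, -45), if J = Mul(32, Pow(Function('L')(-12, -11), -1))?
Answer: 120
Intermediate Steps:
Function('L')(c, B) = c
J = Rational(-8, 3) (J = Mul(32, Pow(-12, -1)) = Mul(32, Rational(-1, 12)) = Rational(-8, 3) ≈ -2.6667)
Mul(J, -45) = Mul(Rational(-8, 3), -45) = 120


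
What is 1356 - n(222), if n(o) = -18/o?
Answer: 50175/37 ≈ 1356.1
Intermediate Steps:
1356 - n(222) = 1356 - (-18)/222 = 1356 - 1*(-3/37) = 1356 + 3/37 = 50175/37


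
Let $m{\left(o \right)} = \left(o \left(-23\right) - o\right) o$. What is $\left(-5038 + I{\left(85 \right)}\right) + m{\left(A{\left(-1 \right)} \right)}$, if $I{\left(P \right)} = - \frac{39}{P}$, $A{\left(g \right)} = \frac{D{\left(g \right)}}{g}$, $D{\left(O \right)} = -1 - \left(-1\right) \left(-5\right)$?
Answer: $- \frac{501709}{85} \approx -5902.5$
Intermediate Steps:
$D{\left(O \right)} = -6$ ($D{\left(O \right)} = -1 - 5 = -6$)
$A{\left(g \right)} = - \frac{6}{g}$
$m{\left(o \right)} = - 24 o^{2}$ ($m{\left(o \right)} = \left(- 23 o - o\right) o = - 24 o o = - 24 o^{2}$)
$\left(-5038 + I{\left(85 \right)}\right) + m{\left(A{\left(-1 \right)} \right)} = \left(-5038 - \frac{39}{85}\right) - 24 \left(- \frac{6}{-1}\right)^{2} = \left(-5038 - \frac{39}{85}\right) - 24 \left(\left(-6\right) \left(-1\right)\right)^{2} = \left(-5038 - \frac{39}{85}\right) - 24 \cdot 6^{2} = - \frac{428269}{85} - 864 = - \frac{501709}{85}$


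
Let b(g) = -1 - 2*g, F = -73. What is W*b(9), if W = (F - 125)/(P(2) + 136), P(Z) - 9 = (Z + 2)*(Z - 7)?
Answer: 3762/125 ≈ 30.096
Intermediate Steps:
P(Z) = 9 + (-7 + Z)*(2 + Z) (P(Z) = 9 + (Z + 2)*(Z - 7) = 9 + (2 + Z)*(-7 + Z) = 9 + (-7 + Z)*(2 + Z))
W = -198/125 (W = (-73 - 125)/((-5 + 2**2 - 5*2) + 136) = -198/((-5 + 4 - 10) + 136) = -198/(-11 + 136) = -198/125 ≈ -1.5840)
W*b(9) = -198*(-1 - 2*9)/125 = -198*(-1 - 18)/125 = -198/125*(-19) = 3762/125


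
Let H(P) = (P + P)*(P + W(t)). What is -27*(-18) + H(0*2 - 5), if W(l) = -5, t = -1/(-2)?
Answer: 586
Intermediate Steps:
t = ½ (t = -1*(-½) = ½ ≈ 0.50000)
H(P) = 2*P*(-5 + P) (H(P) = (P + P)*(P - 5) = (2*P)*(-5 + P) = 2*P*(-5 + P))
-27*(-18) + H(0*2 - 5) = -27*(-18) + 2*(0*2 - 5)*(-5 + (0*2 - 5)) = 486 + 2*(0 - 5)*(-5 + (0 - 5)) = 486 + 2*(-5)*(-5 - 5) = 486 + 2*(-5)*(-10) = 486 + 100 = 586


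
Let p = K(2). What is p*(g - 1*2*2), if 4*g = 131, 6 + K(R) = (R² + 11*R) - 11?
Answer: 1035/4 ≈ 258.75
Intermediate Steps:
K(R) = -17 + R² + 11*R (K(R) = -6 + ((R² + 11*R) - 11) = -6 + (-11 + R² + 11*R) = -17 + R² + 11*R)
g = 131/4 (g = (¼)*131 = 131/4 ≈ 32.750)
p = 9 (p = -17 + 2² + 11*2 = -17 + 4 + 22 = 9)
p*(g - 1*2*2) = 9*(131/4 - 1*2*2) = 9*(131/4 - 2*2) = 9*(131/4 - 4) = 9*(115/4) = 1035/4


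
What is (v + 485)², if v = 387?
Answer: 760384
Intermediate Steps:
(v + 485)² = (387 + 485)² = 872² = 760384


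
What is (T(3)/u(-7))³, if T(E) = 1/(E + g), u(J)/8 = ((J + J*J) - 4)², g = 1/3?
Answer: 27/1541599428608000 ≈ 1.7514e-14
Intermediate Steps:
g = ⅓ ≈ 0.33333
u(J) = 8*(-4 + J + J²)² (u(J) = 8*((J + J*J) - 4)² = 8*((J + J²) - 4)² = 8*(-4 + J + J²)²)
T(E) = 1/(⅓ + E) (T(E) = 1/(E + ⅓) = 1/(⅓ + E))
(T(3)/u(-7))³ = ((3/(1 + 3*3))/((8*(-4 - 7 + (-7)²)²)))³ = ((3/(1 + 9))/((8*(-4 - 7 + 49)²)))³ = ((3/10)/((8*38²)))³ = ((3*(⅒))/((8*1444)))³ = ((3/10)/11552)³ = ((3/10)*(1/11552))³ = (3/115520)³ = 27/1541599428608000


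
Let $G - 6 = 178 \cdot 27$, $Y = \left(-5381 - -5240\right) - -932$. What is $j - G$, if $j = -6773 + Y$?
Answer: $-10794$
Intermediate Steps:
$Y = 791$ ($Y = \left(-5381 + 5240\right) + \left(-3537 + 4469\right) = -141 + 932 = 791$)
$G = 4812$ ($G = 6 + 178 \cdot 27 = 6 + 4806 = 4812$)
$j = -5982$ ($j = -6773 + 791 = -5982$)
$j - G = -5982 - 4812 = -10794$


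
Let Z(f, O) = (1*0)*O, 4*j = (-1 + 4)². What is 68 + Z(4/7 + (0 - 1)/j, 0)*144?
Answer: 68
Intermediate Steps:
j = 9/4 (j = (-1 + 4)²/4 = (¼)*3² = (¼)*9 = 9/4 ≈ 2.2500)
Z(f, O) = 0 (Z(f, O) = 0*O = 0)
68 + Z(4/7 + (0 - 1)/j, 0)*144 = 68 + 0*144 = 68 + 0 = 68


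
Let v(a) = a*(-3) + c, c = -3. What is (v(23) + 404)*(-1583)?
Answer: -525556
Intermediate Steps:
v(a) = -3 - 3*a (v(a) = a*(-3) - 3 = -3*a - 3 = -3 - 3*a)
(v(23) + 404)*(-1583) = ((-3 - 3*23) + 404)*(-1583) = ((-3 - 69) + 404)*(-1583) = (-72 + 404)*(-1583) = 332*(-1583) = -525556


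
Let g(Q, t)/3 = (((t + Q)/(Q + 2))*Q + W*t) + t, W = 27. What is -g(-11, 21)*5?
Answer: -27010/3 ≈ -9003.3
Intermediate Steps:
g(Q, t) = 84*t + 3*Q*(Q + t)/(2 + Q) (g(Q, t) = 3*((((t + Q)/(Q + 2))*Q + 27*t) + t) = 3*((((Q + t)/(2 + Q))*Q + 27*t) + t) = 3*((Q*(Q + t)/(2 + Q) + 27*t) + t) = 3*((27*t + Q*(Q + t)/(2 + Q)) + t) = 3*(28*t + Q*(Q + t)/(2 + Q)) = 84*t + 3*Q*(Q + t)/(2 + Q))
-g(-11, 21)*5 = -3*((-11)² + 56*21 + 29*(-11)*21)/(2 - 11)*5 = -3*(121 + 1176 - 6699)/(-9)*5 = -3*(-1)*(-5402)/9*5 = -1*5402/3*5 = -5402/3*5 = -27010/3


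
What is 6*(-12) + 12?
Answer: -60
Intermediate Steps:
6*(-12) + 12 = -72 + 12 = -60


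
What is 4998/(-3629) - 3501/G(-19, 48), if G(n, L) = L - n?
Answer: -13039995/243143 ≈ -53.631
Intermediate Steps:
4998/(-3629) - 3501/G(-19, 48) = 4998/(-3629) - 3501/(48 - 1*(-19)) = 4998*(-1/3629) - 3501/(48 + 19) = -4998/3629 - 3501/67 = -13039995/243143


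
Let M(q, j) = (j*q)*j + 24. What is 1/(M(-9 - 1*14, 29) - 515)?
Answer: -1/19834 ≈ -5.0418e-5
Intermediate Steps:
M(q, j) = 24 + q*j² (M(q, j) = q*j² + 24 = 24 + q*j²)
1/(M(-9 - 1*14, 29) - 515) = 1/((24 + (-9 - 1*14)*29²) - 515) = 1/((24 + (-9 - 14)*841) - 515) = 1/((24 - 23*841) - 515) = 1/((24 - 19343) - 515) = 1/(-19319 - 515) = 1/(-19834) = -1/19834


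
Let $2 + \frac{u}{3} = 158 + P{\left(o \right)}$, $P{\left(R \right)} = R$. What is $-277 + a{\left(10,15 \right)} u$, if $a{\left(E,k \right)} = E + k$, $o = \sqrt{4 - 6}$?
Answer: $11423 + 75 i \sqrt{2} \approx 11423.0 + 106.07 i$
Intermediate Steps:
$o = i \sqrt{2}$ ($o = \sqrt{-2} = i \sqrt{2} \approx 1.4142 i$)
$u = 468 + 3 i \sqrt{2}$ ($u = -6 + 3 \left(158 + i \sqrt{2}\right) = -6 + \left(474 + 3 i \sqrt{2}\right) = 468 + 3 i \sqrt{2} \approx 468.0 + 4.2426 i$)
$-277 + a{\left(10,15 \right)} u = -277 + \left(10 + 15\right) \left(468 + 3 i \sqrt{2}\right) = -277 + 25 \left(468 + 3 i \sqrt{2}\right) = -277 + \left(11700 + 75 i \sqrt{2}\right) = 11423 + 75 i \sqrt{2}$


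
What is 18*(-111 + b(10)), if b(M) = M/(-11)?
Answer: -22158/11 ≈ -2014.4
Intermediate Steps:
b(M) = -M/11 (b(M) = M*(-1/11) = -M/11)
18*(-111 + b(10)) = 18*(-111 - 1/11*10) = 18*(-111 - 10/11) = 18*(-1231/11) = -22158/11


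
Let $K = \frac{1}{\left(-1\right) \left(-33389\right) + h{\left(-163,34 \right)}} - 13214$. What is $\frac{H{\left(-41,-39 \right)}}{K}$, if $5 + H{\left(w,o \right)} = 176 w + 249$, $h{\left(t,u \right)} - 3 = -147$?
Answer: $\frac{77261380}{146433143} \approx 0.52762$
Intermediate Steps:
$h{\left(t,u \right)} = -144$ ($h{\left(t,u \right)} = 3 - 147 = -144$)
$H{\left(w,o \right)} = 244 + 176 w$ ($H{\left(w,o \right)} = -5 + \left(176 w + 249\right) = -5 + \left(249 + 176 w\right) = 244 + 176 w$)
$K = - \frac{439299429}{33245}$ ($K = \frac{1}{\left(-1\right) \left(-33389\right) - 144} - 13214 = \frac{1}{33389 - 144} - 13214 = \frac{1}{33245} - 13214 = - \frac{439299429}{33245} \approx -13214.0$)
$\frac{H{\left(-41,-39 \right)}}{K} = \frac{244 + 176 \left(-41\right)}{- \frac{439299429}{33245}} = \left(244 - 7216\right) \left(- \frac{33245}{439299429}\right) = \left(-6972\right) \left(- \frac{33245}{439299429}\right) = \frac{77261380}{146433143}$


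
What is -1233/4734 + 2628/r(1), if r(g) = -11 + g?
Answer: -691849/2630 ≈ -263.06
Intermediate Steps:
-1233/4734 + 2628/r(1) = -1233/4734 + 2628/(-11 + 1) = -1233*1/4734 + 2628/(-10) = -137/526 + 2628*(-⅒) = -137/526 - 1314/5 = -691849/2630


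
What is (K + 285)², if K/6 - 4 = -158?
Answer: 408321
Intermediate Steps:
K = -924 (K = 24 + 6*(-158) = 24 - 948 = -924)
(K + 285)² = (-924 + 285)² = (-639)² = 408321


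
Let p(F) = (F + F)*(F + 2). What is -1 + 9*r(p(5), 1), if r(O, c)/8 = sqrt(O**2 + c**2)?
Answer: -1 + 936*sqrt(29) ≈ 5039.5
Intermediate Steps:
p(F) = 2*F*(2 + F) (p(F) = (2*F)*(2 + F) = 2*F*(2 + F))
r(O, c) = 8*sqrt(O**2 + c**2)
-1 + 9*r(p(5), 1) = -1 + 9*(8*sqrt((2*5*(2 + 5))**2 + 1**2)) = -1 + 9*(8*sqrt((2*5*7)**2 + 1)) = -1 + 9*(8*sqrt(70**2 + 1)) = -1 + 9*(8*sqrt(4900 + 1)) = -1 + 9*(8*sqrt(4901)) = -1 + 9*(8*(13*sqrt(29))) = -1 + 9*(104*sqrt(29)) = -1 + 936*sqrt(29)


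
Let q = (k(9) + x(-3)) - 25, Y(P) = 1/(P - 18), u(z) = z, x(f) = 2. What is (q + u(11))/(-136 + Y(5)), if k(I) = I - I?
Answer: 156/1769 ≈ 0.088185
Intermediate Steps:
k(I) = 0
Y(P) = 1/(-18 + P)
q = -23 (q = (0 + 2) - 25 = 2 - 25 = -23)
(q + u(11))/(-136 + Y(5)) = (-23 + 11)/(-136 + 1/(-18 + 5)) = -12/(-136 + 1/(-13)) = -12/(-136 - 1/13) = -12/(-1769/13) = -12*(-13/1769) = 156/1769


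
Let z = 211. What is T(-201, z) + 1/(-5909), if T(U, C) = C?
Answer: 1246798/5909 ≈ 211.00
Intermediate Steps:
T(-201, z) + 1/(-5909) = 211 + 1/(-5909) = 211 - 1/5909 = 1246798/5909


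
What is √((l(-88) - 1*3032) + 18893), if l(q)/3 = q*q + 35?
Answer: √39198 ≈ 197.98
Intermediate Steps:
l(q) = 105 + 3*q² (l(q) = 3*(q*q + 35) = 3*(q² + 35) = 3*(35 + q²) = 105 + 3*q²)
√((l(-88) - 1*3032) + 18893) = √(((105 + 3*(-88)²) - 1*3032) + 18893) = √(((105 + 3*7744) - 3032) + 18893) = √(((105 + 23232) - 3032) + 18893) = √((23337 - 3032) + 18893) = √(20305 + 18893) = √39198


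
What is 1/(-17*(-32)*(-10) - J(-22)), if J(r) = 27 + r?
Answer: -1/5445 ≈ -0.00018365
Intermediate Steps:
1/(-17*(-32)*(-10) - J(-22)) = 1/(-17*(-32)*(-10) - (27 - 22)) = 1/(544*(-10) - 1*5) = 1/(-5440 - 5) = 1/(-5445) = -1/5445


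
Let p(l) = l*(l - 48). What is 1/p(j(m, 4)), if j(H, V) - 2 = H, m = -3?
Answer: 1/49 ≈ 0.020408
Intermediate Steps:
j(H, V) = 2 + H
p(l) = l*(-48 + l)
1/p(j(m, 4)) = 1/((2 - 3)*(-48 + (2 - 3))) = 1/(-(-48 - 1)) = 1/(-1*(-49)) = 1/49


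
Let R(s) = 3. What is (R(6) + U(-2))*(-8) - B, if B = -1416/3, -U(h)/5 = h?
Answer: 368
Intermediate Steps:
U(h) = -5*h
B = -472 (B = -1416/3 = -472*1 = -472)
(R(6) + U(-2))*(-8) - B = (3 - 5*(-2))*(-8) - 1*(-472) = (3 + 10)*(-8) + 472 = 13*(-8) + 472 = -104 + 472 = 368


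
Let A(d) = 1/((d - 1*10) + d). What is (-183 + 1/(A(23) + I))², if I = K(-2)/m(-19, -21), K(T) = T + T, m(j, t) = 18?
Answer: 1734489/49 ≈ 35398.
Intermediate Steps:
K(T) = 2*T
I = -2/9 (I = (2*(-2))/18 = -4*1/18 = -2/9 ≈ -0.22222)
A(d) = 1/(-10 + 2*d) (A(d) = 1/((d - 10) + d) = 1/((-10 + d) + d) = 1/(-10 + 2*d))
(-183 + 1/(A(23) + I))² = (-183 + 1/(1/(2*(-5 + 23)) - 2/9))² = (-183 + 1/((½)/18 - 2/9))² = (-183 + 1/((½)*(1/18) - 2/9))² = (-183 + 1/(1/36 - 2/9))² = (-183 + 1/(-7/36))² = (-183 - 36/7)² = (-1317/7)² = 1734489/49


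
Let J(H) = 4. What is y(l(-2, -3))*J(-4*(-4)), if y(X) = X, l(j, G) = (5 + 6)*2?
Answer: 88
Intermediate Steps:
l(j, G) = 22 (l(j, G) = 11*2 = 22)
y(l(-2, -3))*J(-4*(-4)) = 22*4 = 88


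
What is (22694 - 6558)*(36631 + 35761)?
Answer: 1168117312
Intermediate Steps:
(22694 - 6558)*(36631 + 35761) = 16136*72392 = 1168117312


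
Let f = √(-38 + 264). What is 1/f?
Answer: √226/226 ≈ 0.066519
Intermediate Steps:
f = √226 ≈ 15.033
1/f = 1/(√226) = √226/226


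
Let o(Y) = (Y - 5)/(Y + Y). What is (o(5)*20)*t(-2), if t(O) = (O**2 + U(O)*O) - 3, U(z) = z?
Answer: 0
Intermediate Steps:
o(Y) = (-5 + Y)/(2*Y) (o(Y) = (-5 + Y)/((2*Y)) = (-5 + Y)*(1/(2*Y)) = (-5 + Y)/(2*Y))
t(O) = -3 + 2*O**2 (t(O) = (O**2 + O*O) - 3 = (O**2 + O**2) - 3 = 2*O**2 - 3 = -3 + 2*O**2)
(o(5)*20)*t(-2) = (((1/2)*(-5 + 5)/5)*20)*(-3 + 2*(-2)**2) = (((1/2)*(1/5)*0)*20)*(-3 + 2*4) = (0*20)*(-3 + 8) = 0*5 = 0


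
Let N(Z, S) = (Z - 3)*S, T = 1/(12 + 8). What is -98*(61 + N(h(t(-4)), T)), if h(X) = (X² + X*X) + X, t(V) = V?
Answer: -12201/2 ≈ -6100.5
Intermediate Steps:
T = 1/20 ≈ 0.050000
h(X) = X + 2*X² (h(X) = (X² + X²) + X = 2*X² + X = X + 2*X²)
N(Z, S) = S*(-3 + Z) (N(Z, S) = (-3 + Z)*S = S*(-3 + Z))
-98*(61 + N(h(t(-4)), T)) = -98*(61 + (-3 - 4*(1 + 2*(-4)))/20) = -98*(61 + (-3 - 4*(1 - 8))/20) = -98*(61 + (-3 - 4*(-7))/20) = -98*(61 + (-3 + 28)/20) = -98*(61 + (1/20)*25) = -98*(61 + 5/4) = -98*249/4 = -12201/2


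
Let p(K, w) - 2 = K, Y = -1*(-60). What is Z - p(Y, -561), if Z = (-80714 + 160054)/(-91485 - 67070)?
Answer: -1981950/31711 ≈ -62.500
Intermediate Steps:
Y = 60
p(K, w) = 2 + K
Z = -15868/31711 (Z = 79340/(-158555) = 79340*(-1/158555) = -15868/31711 ≈ -0.50039)
Z - p(Y, -561) = -15868/31711 - (2 + 60) = -15868/31711 - 1*62 = -15868/31711 - 62 = -1981950/31711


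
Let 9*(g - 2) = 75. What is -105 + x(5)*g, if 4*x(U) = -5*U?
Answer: -2035/12 ≈ -169.58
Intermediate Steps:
x(U) = -5*U/4 (x(U) = (-5*U)/4 = -5*U/4)
g = 31/3 (g = 2 + (⅑)*75 = 2 + 25/3 = 31/3 ≈ 10.333)
-105 + x(5)*g = -105 - 5/4*5*(31/3) = -105 - 25/4*31/3 = -105 - 775/12 = -2035/12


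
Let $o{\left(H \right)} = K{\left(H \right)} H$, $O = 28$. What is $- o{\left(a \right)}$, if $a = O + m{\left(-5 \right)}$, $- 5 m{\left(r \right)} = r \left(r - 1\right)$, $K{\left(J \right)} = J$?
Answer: $-484$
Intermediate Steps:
$m{\left(r \right)} = - \frac{r \left(-1 + r\right)}{5}$ ($m{\left(r \right)} = - \frac{r \left(r - 1\right)}{5} = - \frac{r \left(-1 + r\right)}{5}$)
$a = 22$ ($a = 28 + \frac{1}{5} \left(-5\right) \left(1 - -5\right) = 28 + \frac{1}{5} \left(-5\right) \left(1 + 5\right) = 28 + \frac{1}{5} \left(-5\right) 6 = 28 - 6 = 22$)
$o{\left(H \right)} = H^{2}$ ($o{\left(H \right)} = H H = H^{2}$)
$- o{\left(a \right)} = - 22^{2} = \left(-1\right) 484 = -484$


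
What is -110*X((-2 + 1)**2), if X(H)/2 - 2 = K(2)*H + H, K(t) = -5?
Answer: 440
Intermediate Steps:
X(H) = 4 - 8*H (X(H) = 4 + 2*(-5*H + H) = 4 + 2*(-4*H) = 4 - 8*H)
-110*X((-2 + 1)**2) = -110*(4 - 8*(-2 + 1)**2) = -110*(4 - 8*(-1)**2) = -110*(4 - 8*1) = -110*(4 - 8) = -110*(-4) = 440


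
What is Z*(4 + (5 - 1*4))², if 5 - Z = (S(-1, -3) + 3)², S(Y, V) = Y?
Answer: 25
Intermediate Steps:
Z = 1 (Z = 5 - (-1 + 3)² = 5 - 1*2² = 5 - 1*4 = 5 - 4 = 1)
Z*(4 + (5 - 1*4))² = 1*(4 + (5 - 1*4))² = 1*(4 + (5 - 4))² = 1*(4 + 1)² = 1*5² = 1*25 = 25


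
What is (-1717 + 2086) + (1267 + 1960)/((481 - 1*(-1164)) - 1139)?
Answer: 189941/506 ≈ 375.38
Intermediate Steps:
(-1717 + 2086) + (1267 + 1960)/((481 - 1*(-1164)) - 1139) = 369 + 3227/((481 + 1164) - 1139) = 369 + 3227/(1645 - 1139) = 369 + 3227/506 = 189941/506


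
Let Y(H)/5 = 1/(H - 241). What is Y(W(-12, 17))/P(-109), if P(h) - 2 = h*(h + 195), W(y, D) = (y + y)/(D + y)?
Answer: 25/11518188 ≈ 2.1705e-6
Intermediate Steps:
W(y, D) = 2*y/(D + y) (W(y, D) = (2*y)/(D + y) = 2*y/(D + y))
P(h) = 2 + h*(195 + h) (P(h) = 2 + h*(h + 195) = 2 + h*(195 + h))
Y(H) = 5/(-241 + H) (Y(H) = 5/(H - 241) = 5/(-241 + H))
Y(W(-12, 17))/P(-109) = (5/(-241 + 2*(-12)/(17 - 12)))/(2 + (-109)**2 + 195*(-109)) = (5/(-241 + 2*(-12)/5))/(2 + 11881 - 21255) = (5/(-241 + 2*(-12)*(1/5)))/(-9372) = (5/(-241 - 24/5))*(-1/9372) = (5/(-1229/5))*(-1/9372) = (5*(-5/1229))*(-1/9372) = -25/1229*(-1/9372) = 25/11518188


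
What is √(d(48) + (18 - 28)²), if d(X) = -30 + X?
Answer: √118 ≈ 10.863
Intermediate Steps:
√(d(48) + (18 - 28)²) = √((-30 + 48) + (18 - 28)²) = √(18 + (-10)²) = √(18 + 100) = √118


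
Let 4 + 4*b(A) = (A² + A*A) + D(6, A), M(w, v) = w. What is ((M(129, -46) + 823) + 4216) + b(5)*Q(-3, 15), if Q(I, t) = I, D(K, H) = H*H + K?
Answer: 20441/4 ≈ 5110.3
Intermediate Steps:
D(K, H) = K + H² (D(K, H) = H² + K = K + H²)
b(A) = ½ + 3*A²/4 (b(A) = -1 + ((A² + A*A) + (6 + A²))/4 = -1 + ((A² + A²) + (6 + A²))/4 = -1 + (2*A² + (6 + A²))/4 = -1 + (6 + 3*A²)/4 = -1 + (3/2 + 3*A²/4) = ½ + 3*A²/4)
((M(129, -46) + 823) + 4216) + b(5)*Q(-3, 15) = ((129 + 823) + 4216) + (½ + (¾)*5²)*(-3) = (952 + 4216) + (½ + (¾)*25)*(-3) = 5168 + (½ + 75/4)*(-3) = 5168 + (77/4)*(-3) = 5168 - 231/4 = 20441/4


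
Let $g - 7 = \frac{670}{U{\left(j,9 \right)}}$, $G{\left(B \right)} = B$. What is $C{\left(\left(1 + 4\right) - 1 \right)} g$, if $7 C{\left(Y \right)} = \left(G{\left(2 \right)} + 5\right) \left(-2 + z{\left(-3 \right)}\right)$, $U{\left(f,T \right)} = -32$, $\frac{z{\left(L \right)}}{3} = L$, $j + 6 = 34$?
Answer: $\frac{2453}{16} \approx 153.31$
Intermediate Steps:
$j = 28$ ($j = -6 + 34 = 28$)
$z{\left(L \right)} = 3 L$
$g = - \frac{223}{16}$ ($g = 7 + \frac{670}{-32} = 7 + 670 \left(- \frac{1}{32}\right) = 7 - \frac{335}{16} = - \frac{223}{16} \approx -13.938$)
$C{\left(Y \right)} = -11$ ($C{\left(Y \right)} = \frac{\left(2 + 5\right) \left(-2 + 3 \left(-3\right)\right)}{7} = \frac{7 \left(-2 - 9\right)}{7} = \frac{7 \left(-11\right)}{7} = \frac{1}{7} \left(-77\right) = -11$)
$C{\left(\left(1 + 4\right) - 1 \right)} g = \left(-11\right) \left(- \frac{223}{16}\right) = \frac{2453}{16}$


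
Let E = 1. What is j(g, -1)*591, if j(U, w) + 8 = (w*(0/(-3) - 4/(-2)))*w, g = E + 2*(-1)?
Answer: -3546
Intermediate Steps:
g = -1 (g = 1 + 2*(-1) = 1 - 2 = -1)
j(U, w) = -8 + 2*w² (j(U, w) = -8 + (w*(0/(-3) - 4/(-2)))*w = -8 + (w*(0*(-⅓) - 4*(-½)))*w = -8 + (w*(0 + 2))*w = -8 + (w*2)*w = -8 + (2*w)*w = -8 + 2*w²)
j(g, -1)*591 = (-8 + 2*(-1)²)*591 = (-8 + 2*1)*591 = (-8 + 2)*591 = -6*591 = -3546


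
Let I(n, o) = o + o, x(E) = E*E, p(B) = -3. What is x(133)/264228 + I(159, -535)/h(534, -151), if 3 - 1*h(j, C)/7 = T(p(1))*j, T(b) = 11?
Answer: 336562931/3619659372 ≈ 0.092982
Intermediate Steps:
x(E) = E²
I(n, o) = 2*o
h(j, C) = 21 - 77*j
x(133)/264228 + I(159, -535)/h(534, -151) = 133²/264228 + (2*(-535))/(21 - 77*534) = 17689*(1/264228) - 1070/(21 - 41118) = 17689/264228 - 1070/(-41097) = 17689/264228 - 1070*(-1/41097) = 17689/264228 + 1070/41097 = 336562931/3619659372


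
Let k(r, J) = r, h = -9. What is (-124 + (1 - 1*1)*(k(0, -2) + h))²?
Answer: 15376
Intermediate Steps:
(-124 + (1 - 1*1)*(k(0, -2) + h))² = (-124 + (1 - 1*1)*(0 - 9))² = (-124 + (1 - 1)*(-9))² = (-124 + 0*(-9))² = (-124 + 0)² = (-124)² = 15376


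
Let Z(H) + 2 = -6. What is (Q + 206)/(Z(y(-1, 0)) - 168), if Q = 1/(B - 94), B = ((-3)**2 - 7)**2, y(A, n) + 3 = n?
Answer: -18539/15840 ≈ -1.1704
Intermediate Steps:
y(A, n) = -3 + n
Z(H) = -8 (Z(H) = -2 - 6 = -8)
B = 4 (B = (9 - 7)**2 = 2**2 = 4)
Q = -1/90 (Q = 1/(4 - 94) = 1/(-90) = -1/90 ≈ -0.011111)
(Q + 206)/(Z(y(-1, 0)) - 168) = (-1/90 + 206)/(-8 - 168) = (18539/90)/(-176) = (18539/90)*(-1/176) = -18539/15840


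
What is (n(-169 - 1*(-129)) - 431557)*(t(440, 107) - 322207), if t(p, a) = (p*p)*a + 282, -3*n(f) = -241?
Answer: -26397666958250/3 ≈ -8.7992e+12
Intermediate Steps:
n(f) = 241/3 (n(f) = -⅓*(-241) = 241/3)
t(p, a) = 282 + a*p² (t(p, a) = p²*a + 282 = a*p² + 282 = 282 + a*p²)
(n(-169 - 1*(-129)) - 431557)*(t(440, 107) - 322207) = (241/3 - 431557)*((282 + 107*440²) - 322207) = -1294430*((282 + 107*193600) - 322207)/3 = -1294430*((282 + 20715200) - 322207)/3 = -1294430*(20715482 - 322207)/3 = -1294430/3*20393275 = -26397666958250/3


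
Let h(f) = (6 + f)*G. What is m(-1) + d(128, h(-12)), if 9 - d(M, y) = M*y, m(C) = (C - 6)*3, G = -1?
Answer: -780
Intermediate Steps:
h(f) = -6 - f (h(f) = (6 + f)*(-1) = -6 - f)
m(C) = -18 + 3*C (m(C) = (-6 + C)*3 = -18 + 3*C)
d(M, y) = 9 - M*y
m(-1) + d(128, h(-12)) = (-18 + 3*(-1)) + (9 - 1*128*(-6 - 1*(-12))) = (-18 - 3) + (9 - 1*128*(-6 + 12)) = -21 + (9 - 1*128*6) = -21 + (9 - 768) = -21 - 759 = -780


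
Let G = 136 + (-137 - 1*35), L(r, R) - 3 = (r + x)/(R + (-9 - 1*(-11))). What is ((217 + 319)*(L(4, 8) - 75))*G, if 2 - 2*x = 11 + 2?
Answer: 6961032/5 ≈ 1.3922e+6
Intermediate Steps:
x = -11/2 (x = 1 - (11 + 2)/2 = 1 - 1/2*13 = 1 - 13/2 = -11/2 ≈ -5.5000)
L(r, R) = 3 + (-11/2 + r)/(2 + R) (L(r, R) = 3 + (r - 11/2)/(R + (-9 - 1*(-11))) = 3 + (-11/2 + r)/(R + (-9 + 11)) = 3 + (-11/2 + r)/(R + 2) = 3 + (-11/2 + r)/(2 + R))
G = -36 (G = 136 + (-137 - 35) = 136 - 172 = -36)
((217 + 319)*(L(4, 8) - 75))*G = ((217 + 319)*((1/2 + 4 + 3*8)/(2 + 8) - 75))*(-36) = (536*((1/2 + 4 + 24)/10 - 75))*(-36) = (536*((1/10)*(57/2) - 75))*(-36) = (536*(57/20 - 75))*(-36) = (536*(-1443/20))*(-36) = -193362/5*(-36) = 6961032/5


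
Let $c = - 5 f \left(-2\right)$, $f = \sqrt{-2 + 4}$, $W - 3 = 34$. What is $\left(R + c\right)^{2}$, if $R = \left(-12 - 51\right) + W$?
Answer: $876 - 520 \sqrt{2} \approx 140.61$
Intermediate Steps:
$W = 37$ ($W = 3 + 34 = 37$)
$f = \sqrt{2} \approx 1.4142$
$c = 10 \sqrt{2}$ ($c = - 5 \sqrt{2} \left(-2\right) = 10 \sqrt{2} \approx 14.142$)
$R = -26$ ($R = \left(-12 - 51\right) + 37 = -63 + 37 = -26$)
$\left(R + c\right)^{2} = \left(-26 + 10 \sqrt{2}\right)^{2}$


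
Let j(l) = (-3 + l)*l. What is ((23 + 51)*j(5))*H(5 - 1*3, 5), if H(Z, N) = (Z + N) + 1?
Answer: 5920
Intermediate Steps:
H(Z, N) = 1 + N + Z (H(Z, N) = (N + Z) + 1 = 1 + N + Z)
j(l) = l*(-3 + l)
((23 + 51)*j(5))*H(5 - 1*3, 5) = ((23 + 51)*(5*(-3 + 5)))*(1 + 5 + (5 - 1*3)) = (74*(5*2))*(1 + 5 + (5 - 3)) = (74*10)*(1 + 5 + 2) = 740*8 = 5920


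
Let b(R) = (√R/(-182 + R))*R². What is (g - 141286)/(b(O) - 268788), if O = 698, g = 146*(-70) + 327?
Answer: 338104358303166/595953487731803 + 2375374185891*√698/1191906975463606 ≈ 0.61999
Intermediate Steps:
g = -9893 (g = -10220 + 327 = -9893)
b(R) = R^(5/2)/(-182 + R) (b(R) = (√R/(-182 + R))*R² = R^(5/2)/(-182 + R))
(g - 141286)/(b(O) - 268788) = (-9893 - 141286)/(698^(5/2)/(-182 + 698) - 268788) = -151179/((487204*√698)/516 - 268788) = -151179/((487204*√698)*(1/516) - 268788) = -151179/(121801*√698/129 - 268788) = -151179/(-268788 + 121801*√698/129)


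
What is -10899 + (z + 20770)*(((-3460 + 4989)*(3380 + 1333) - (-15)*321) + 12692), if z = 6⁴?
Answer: 159397800245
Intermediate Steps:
z = 1296
-10899 + (z + 20770)*(((-3460 + 4989)*(3380 + 1333) - (-15)*321) + 12692) = -10899 + (1296 + 20770)*(((-3460 + 4989)*(3380 + 1333) - (-15)*321) + 12692) = -10899 + 22066*((1529*4713 - 1*(-4815)) + 12692) = -10899 + 22066*((7206177 + 4815) + 12692) = -10899 + 22066*(7210992 + 12692) = -10899 + 22066*7223684 = -10899 + 159397811144 = 159397800245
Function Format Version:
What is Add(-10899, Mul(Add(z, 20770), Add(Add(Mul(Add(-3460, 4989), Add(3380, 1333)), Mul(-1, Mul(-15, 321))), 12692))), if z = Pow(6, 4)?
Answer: 159397800245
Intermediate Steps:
z = 1296
Add(-10899, Mul(Add(z, 20770), Add(Add(Mul(Add(-3460, 4989), Add(3380, 1333)), Mul(-1, Mul(-15, 321))), 12692))) = Add(-10899, Mul(Add(1296, 20770), Add(Add(Mul(Add(-3460, 4989), Add(3380, 1333)), Mul(-1, Mul(-15, 321))), 12692))) = Add(-10899, Mul(22066, Add(Add(Mul(1529, 4713), Mul(-1, -4815)), 12692))) = Add(-10899, Mul(22066, Add(Add(7206177, 4815), 12692))) = Add(-10899, Mul(22066, Add(7210992, 12692))) = Add(-10899, Mul(22066, 7223684)) = Add(-10899, 159397811144) = 159397800245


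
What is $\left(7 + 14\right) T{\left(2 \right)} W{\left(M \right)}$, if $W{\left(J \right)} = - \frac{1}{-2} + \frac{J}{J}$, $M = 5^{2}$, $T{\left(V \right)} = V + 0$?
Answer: $63$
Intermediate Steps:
$T{\left(V \right)} = V$
$M = 25$
$W{\left(J \right)} = \frac{3}{2}$ ($W{\left(J \right)} = \left(-1\right) \left(- \frac{1}{2}\right) + 1 = \frac{1}{2} + 1 = \frac{3}{2}$)
$\left(7 + 14\right) T{\left(2 \right)} W{\left(M \right)} = \left(7 + 14\right) 2 \cdot \frac{3}{2} = 21 \cdot 2 \cdot \frac{3}{2} = 42 \cdot \frac{3}{2} = 63$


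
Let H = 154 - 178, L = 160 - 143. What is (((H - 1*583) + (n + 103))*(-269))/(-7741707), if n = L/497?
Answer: -67376699/3847628379 ≈ -0.017511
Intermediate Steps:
L = 17
n = 17/497 ≈ 0.034205
H = -24
(((H - 1*583) + (n + 103))*(-269))/(-7741707) = (((-24 - 1*583) + (17/497 + 103))*(-269))/(-7741707) = (((-24 - 583) + 51208/497)*(-269))*(-1/7741707) = ((-607 + 51208/497)*(-269))*(-1/7741707) = -250471/497*(-269)*(-1/7741707) = (67376699/497)*(-1/7741707) = -67376699/3847628379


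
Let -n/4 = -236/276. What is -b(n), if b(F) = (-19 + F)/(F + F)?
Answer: 1075/472 ≈ 2.2775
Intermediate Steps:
n = 236/69 (n = -(-944)/276 = -4*(-59/69) = 236/69 ≈ 3.4203)
b(F) = (-19 + F)/(2*F) (b(F) = (-19 + F)/((2*F)) = (-19 + F)*(1/(2*F)) = (-19 + F)/(2*F))
-b(n) = -(-19 + 236/69)/(2*236/69) = -69*(-1075)/(2*236*69) = -1*(-1075/472) = 1075/472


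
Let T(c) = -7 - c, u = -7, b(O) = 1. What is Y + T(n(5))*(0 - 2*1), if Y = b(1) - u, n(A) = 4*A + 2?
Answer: 66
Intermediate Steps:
n(A) = 2 + 4*A
Y = 8 (Y = 1 - 1*(-7) = 1 + 7 = 8)
Y + T(n(5))*(0 - 2*1) = 8 + (-7 - (2 + 4*5))*(0 - 2*1) = 8 + (-7 - (2 + 20))*(0 - 2) = 8 + (-7 - 1*22)*(-2) = 8 + (-7 - 22)*(-2) = 8 - 29*(-2) = 8 + 58 = 66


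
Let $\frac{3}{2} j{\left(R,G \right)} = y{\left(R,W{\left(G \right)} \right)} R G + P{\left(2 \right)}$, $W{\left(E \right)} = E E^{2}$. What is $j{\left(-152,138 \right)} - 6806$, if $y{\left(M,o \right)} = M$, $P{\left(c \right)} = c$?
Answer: $\frac{6356290}{3} \approx 2.1188 \cdot 10^{6}$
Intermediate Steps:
$W{\left(E \right)} = E^{3}$
$j{\left(R,G \right)} = \frac{4}{3} + \frac{2 G R^{2}}{3}$ ($j{\left(R,G \right)} = \frac{2 \left(R R G + 2\right)}{3} = \frac{2 \left(R^{2} G + 2\right)}{3} = \frac{2 \left(G R^{2} + 2\right)}{3} = \frac{2 \left(2 + G R^{2}\right)}{3} = \frac{4}{3} + \frac{2 G R^{2}}{3}$)
$j{\left(-152,138 \right)} - 6806 = \left(\frac{4}{3} + \frac{2}{3} \cdot 138 \left(-152\right)^{2}\right) - 6806 = \left(\frac{4}{3} + \frac{2}{3} \cdot 138 \cdot 23104\right) - 6806 = \left(\frac{4}{3} + 2125568\right) - 6806 = \frac{6376708}{3} - 6806 = \frac{6356290}{3}$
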